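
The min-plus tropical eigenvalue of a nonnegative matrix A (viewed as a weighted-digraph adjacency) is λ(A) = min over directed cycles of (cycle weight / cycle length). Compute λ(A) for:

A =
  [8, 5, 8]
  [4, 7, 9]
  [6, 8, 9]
λ(A) = 9/2

Enumerate directed cycles and compute their means (weight / length). Sample:
  cycle 0 → 0: weight = 8, length = 1, mean = 8/1 ≈ 8.000
  cycle 1 → 1: weight = 7, length = 1, mean = 7/1 ≈ 7.000
  cycle 2 → 2: weight = 9, length = 1, mean = 9/1 ≈ 9.000
  cycle 0 → 1 → 0: weight = 9, length = 2, mean = 9/2 ≈ 4.500
  cycle 0 → 2 → 0: weight = 14, length = 2, mean = 14/2 ≈ 7.000
  cycle 1 → 0 → 1: weight = 9, length = 2, mean = 9/2 ≈ 4.500
Minimum mean = 4.500, attained e.g. along the cycle 0 → 1 → 0 with weight 9 and length 2. So λ(A) = 9/2 = 9/2.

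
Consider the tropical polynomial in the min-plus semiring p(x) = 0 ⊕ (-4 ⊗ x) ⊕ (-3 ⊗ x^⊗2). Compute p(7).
p(7) = 0

A tropical monomial a ⊗ x^⊗i evaluates to a + i · x. Evaluating each term at x = 7:
  Term 0 contributes 0 + 0 · 7 = 0
  Term 1 contributes -4 + 1 · 7 = 3
  Term 2 contributes -3 + 2 · 7 = 11
p(7) = ⊕ of these = min[0, 3, 11] = 0.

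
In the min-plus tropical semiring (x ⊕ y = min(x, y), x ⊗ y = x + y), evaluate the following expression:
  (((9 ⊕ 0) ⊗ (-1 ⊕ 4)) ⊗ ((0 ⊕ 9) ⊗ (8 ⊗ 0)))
(((9 ⊕ 0) ⊗ (-1 ⊕ 4)) ⊗ ((0 ⊕ 9) ⊗ (8 ⊗ 0))) = 7

Expand innermost to outermost. Recall ⊕ takes the minimum of its arguments and ⊗ takes their sum. Working out the expression (((9 ⊕ 0) ⊗ (-1 ⊕ 4)) ⊗ ((0 ⊕ 9) ⊗ (8 ⊗ 0))) gives 7.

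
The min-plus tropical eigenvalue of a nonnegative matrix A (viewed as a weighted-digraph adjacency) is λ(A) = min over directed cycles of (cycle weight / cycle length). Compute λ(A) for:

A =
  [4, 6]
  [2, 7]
λ(A) = 4

Enumerate directed cycles and compute their means (weight / length). Sample:
  cycle 0 → 0: weight = 4, length = 1, mean = 4/1 ≈ 4.000
  cycle 1 → 1: weight = 7, length = 1, mean = 7/1 ≈ 7.000
  cycle 0 → 1 → 0: weight = 8, length = 2, mean = 8/2 ≈ 4.000
  cycle 1 → 0 → 1: weight = 8, length = 2, mean = 8/2 ≈ 4.000
Minimum mean = 4.000, attained e.g. along the cycle 0 → 0 with weight 4 and length 1. So λ(A) = 4/1 = 4.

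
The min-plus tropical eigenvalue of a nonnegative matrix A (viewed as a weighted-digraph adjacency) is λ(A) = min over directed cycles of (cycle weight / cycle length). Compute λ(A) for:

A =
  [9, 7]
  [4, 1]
λ(A) = 1

Enumerate directed cycles and compute their means (weight / length). Sample:
  cycle 0 → 0: weight = 9, length = 1, mean = 9/1 ≈ 9.000
  cycle 1 → 1: weight = 1, length = 1, mean = 1/1 ≈ 1.000
  cycle 0 → 1 → 0: weight = 11, length = 2, mean = 11/2 ≈ 5.500
  cycle 1 → 0 → 1: weight = 11, length = 2, mean = 11/2 ≈ 5.500
Minimum mean = 1.000, attained e.g. along the cycle 1 → 1 with weight 1 and length 1. So λ(A) = 1/1 = 1.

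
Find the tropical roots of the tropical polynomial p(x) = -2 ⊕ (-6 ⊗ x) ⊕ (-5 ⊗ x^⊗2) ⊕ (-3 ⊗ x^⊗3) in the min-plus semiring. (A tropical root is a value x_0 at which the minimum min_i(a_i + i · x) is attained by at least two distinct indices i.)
Roots: {-2, -1, 4}

Each tropical root is a break point of the lower envelope of the lines y = a_i + i · x (there are 4 lines, with slopes 0, 1, ..., 3). Only the lines that attain the minimum somewhere contribute to roots; other lines are dominated. Here the surviving (envelope) indices are i = 3, i = 2, i = 1, i = 0.
Intersections between consecutive envelope lines give the roots: for adjacent envelope indices i < j the intersection is x = (a_i − a_j) / (j − i). Reading off the sorted break points: {-2, -1, 4}.
Verification: at each break x_0, at least two indices attain the minimum of min_i(a_i + i · x_0).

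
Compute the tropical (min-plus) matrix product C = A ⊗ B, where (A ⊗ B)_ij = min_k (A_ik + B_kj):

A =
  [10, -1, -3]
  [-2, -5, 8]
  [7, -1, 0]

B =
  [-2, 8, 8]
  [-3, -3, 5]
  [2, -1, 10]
A ⊗ B =
  [-4, -4, 4]
  [-8, -8, 0]
  [-4, -4, 4]

Apply the min-plus product entry-by-entry:
  C[0][0] = min over k of (A[0][0] + B[0][0] = 10 + -2 = 8, A[0][1] + B[1][0] = -1 + -3 = -4, A[0][2] + B[2][0] = -3 + 2 = -1) = -4 (attained at k = 1)
  C[0][1] = min over k of (A[0][0] + B[0][1] = 10 + 8 = 18, A[0][1] + B[1][1] = -1 + -3 = -4, A[0][2] + B[2][1] = -3 + -1 = -4) = -4 (attained at k = 1)
  C[0][2] = min over k of (A[0][0] + B[0][2] = 10 + 8 = 18, A[0][1] + B[1][2] = -1 + 5 = 4, A[0][2] + B[2][2] = -3 + 10 = 7) = 4 (attained at k = 1)
  C[1][0] = min over k of (A[1][0] + B[0][0] = -2 + -2 = -4, A[1][1] + B[1][0] = -5 + -3 = -8, A[1][2] + B[2][0] = 8 + 2 = 10) = -8 (attained at k = 1)
  C[1][1] = min over k of (A[1][0] + B[0][1] = -2 + 8 = 6, A[1][1] + B[1][1] = -5 + -3 = -8, A[1][2] + B[2][1] = 8 + -1 = 7) = -8 (attained at k = 1)
  C[1][2] = min over k of (A[1][0] + B[0][2] = -2 + 8 = 6, A[1][1] + B[1][2] = -5 + 5 = 0, A[1][2] + B[2][2] = 8 + 10 = 18) = 0 (attained at k = 1)
  C[2][0] = min over k of (A[2][0] + B[0][0] = 7 + -2 = 5, A[2][1] + B[1][0] = -1 + -3 = -4, A[2][2] + B[2][0] = 0 + 2 = 2) = -4 (attained at k = 1)
  C[2][1] = min over k of (A[2][0] + B[0][1] = 7 + 8 = 15, A[2][1] + B[1][1] = -1 + -3 = -4, A[2][2] + B[2][1] = 0 + -1 = -1) = -4 (attained at k = 1)
  C[2][2] = min over k of (A[2][0] + B[0][2] = 7 + 8 = 15, A[2][1] + B[1][2] = -1 + 5 = 4, A[2][2] + B[2][2] = 0 + 10 = 10) = 4 (attained at k = 1)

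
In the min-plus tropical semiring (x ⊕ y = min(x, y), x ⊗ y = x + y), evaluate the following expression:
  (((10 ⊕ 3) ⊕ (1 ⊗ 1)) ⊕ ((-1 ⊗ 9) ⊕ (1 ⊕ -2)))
(((10 ⊕ 3) ⊕ (1 ⊗ 1)) ⊕ ((-1 ⊗ 9) ⊕ (1 ⊕ -2))) = -2

Expand innermost to outermost. Recall ⊕ takes the minimum of its arguments and ⊗ takes their sum. Working out the expression (((10 ⊕ 3) ⊕ (1 ⊗ 1)) ⊕ ((-1 ⊗ 9) ⊕ (1 ⊕ -2))) gives -2.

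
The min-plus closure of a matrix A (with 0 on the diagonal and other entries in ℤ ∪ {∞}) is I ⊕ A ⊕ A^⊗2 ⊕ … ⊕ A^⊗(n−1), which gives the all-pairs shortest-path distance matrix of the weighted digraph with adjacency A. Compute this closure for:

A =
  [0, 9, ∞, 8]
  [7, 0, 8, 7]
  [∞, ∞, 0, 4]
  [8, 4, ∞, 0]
Closure =
  [0, 9, 17, 8]
  [7, 0, 8, 7]
  [12, 8, 0, 4]
  [8, 4, 12, 0]

This is the Floyd-Warshall all-pairs shortest-path computation. For each intermediate vertex k = 0, 1, …, 3, update dist[i][j] ← min(dist[i][j], dist[i][k] + dist[k][j]). The final matrix gives, for each (i, j), the minimum total weight of any directed path from i to j (possibly empty when i = j).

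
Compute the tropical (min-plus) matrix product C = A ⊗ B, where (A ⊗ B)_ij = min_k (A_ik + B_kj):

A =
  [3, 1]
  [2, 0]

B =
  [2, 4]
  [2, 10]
A ⊗ B =
  [3, 7]
  [2, 6]

Apply the min-plus product entry-by-entry:
  C[0][0] = min over k of (A[0][0] + B[0][0] = 3 + 2 = 5, A[0][1] + B[1][0] = 1 + 2 = 3) = 3 (attained at k = 1)
  C[0][1] = min over k of (A[0][0] + B[0][1] = 3 + 4 = 7, A[0][1] + B[1][1] = 1 + 10 = 11) = 7 (attained at k = 0)
  C[1][0] = min over k of (A[1][0] + B[0][0] = 2 + 2 = 4, A[1][1] + B[1][0] = 0 + 2 = 2) = 2 (attained at k = 1)
  C[1][1] = min over k of (A[1][0] + B[0][1] = 2 + 4 = 6, A[1][1] + B[1][1] = 0 + 10 = 10) = 6 (attained at k = 0)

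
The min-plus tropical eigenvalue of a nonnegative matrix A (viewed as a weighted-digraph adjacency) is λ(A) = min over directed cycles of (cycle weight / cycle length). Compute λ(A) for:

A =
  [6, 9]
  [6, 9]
λ(A) = 6

Enumerate directed cycles and compute their means (weight / length). Sample:
  cycle 0 → 0: weight = 6, length = 1, mean = 6/1 ≈ 6.000
  cycle 1 → 1: weight = 9, length = 1, mean = 9/1 ≈ 9.000
  cycle 0 → 1 → 0: weight = 15, length = 2, mean = 15/2 ≈ 7.500
  cycle 1 → 0 → 1: weight = 15, length = 2, mean = 15/2 ≈ 7.500
Minimum mean = 6.000, attained e.g. along the cycle 0 → 0 with weight 6 and length 1. So λ(A) = 6/1 = 6.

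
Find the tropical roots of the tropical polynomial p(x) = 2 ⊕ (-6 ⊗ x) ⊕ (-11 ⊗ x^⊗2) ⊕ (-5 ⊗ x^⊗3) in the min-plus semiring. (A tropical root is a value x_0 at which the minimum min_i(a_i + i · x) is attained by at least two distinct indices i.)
Roots: {-6, 5, 8}

Each tropical root is a break point of the lower envelope of the lines y = a_i + i · x (there are 4 lines, with slopes 0, 1, ..., 3). Only the lines that attain the minimum somewhere contribute to roots; other lines are dominated. Here the surviving (envelope) indices are i = 3, i = 2, i = 1, i = 0.
Intersections between consecutive envelope lines give the roots: for adjacent envelope indices i < j the intersection is x = (a_i − a_j) / (j − i). Reading off the sorted break points: {-6, 5, 8}.
Verification: at each break x_0, at least two indices attain the minimum of min_i(a_i + i · x_0).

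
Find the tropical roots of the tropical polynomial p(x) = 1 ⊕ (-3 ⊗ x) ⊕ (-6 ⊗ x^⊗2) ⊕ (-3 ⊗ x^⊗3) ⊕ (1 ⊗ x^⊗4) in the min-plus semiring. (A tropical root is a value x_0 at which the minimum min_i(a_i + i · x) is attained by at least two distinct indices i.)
Roots: {-4, -3, 3, 4}

Each tropical root is a break point of the lower envelope of the lines y = a_i + i · x (there are 5 lines, with slopes 0, 1, ..., 4). Only the lines that attain the minimum somewhere contribute to roots; other lines are dominated. Here the surviving (envelope) indices are i = 4, i = 3, i = 2, i = 1, i = 0.
Intersections between consecutive envelope lines give the roots: for adjacent envelope indices i < j the intersection is x = (a_i − a_j) / (j − i). Reading off the sorted break points: {-4, -3, 3, 4}.
Verification: at each break x_0, at least two indices attain the minimum of min_i(a_i + i · x_0).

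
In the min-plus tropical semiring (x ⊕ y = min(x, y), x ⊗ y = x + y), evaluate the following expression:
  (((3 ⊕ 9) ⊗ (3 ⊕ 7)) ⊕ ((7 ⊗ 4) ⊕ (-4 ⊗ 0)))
(((3 ⊕ 9) ⊗ (3 ⊕ 7)) ⊕ ((7 ⊗ 4) ⊕ (-4 ⊗ 0))) = -4

Expand innermost to outermost. Recall ⊕ takes the minimum of its arguments and ⊗ takes their sum. Working out the expression (((3 ⊕ 9) ⊗ (3 ⊕ 7)) ⊕ ((7 ⊗ 4) ⊕ (-4 ⊗ 0))) gives -4.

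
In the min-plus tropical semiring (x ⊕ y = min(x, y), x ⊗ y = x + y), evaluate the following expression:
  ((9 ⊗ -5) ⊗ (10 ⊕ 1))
((9 ⊗ -5) ⊗ (10 ⊕ 1)) = 5

Expand innermost to outermost. Recall ⊕ takes the minimum of its arguments and ⊗ takes their sum. Working out the expression ((9 ⊗ -5) ⊗ (10 ⊕ 1)) gives 5.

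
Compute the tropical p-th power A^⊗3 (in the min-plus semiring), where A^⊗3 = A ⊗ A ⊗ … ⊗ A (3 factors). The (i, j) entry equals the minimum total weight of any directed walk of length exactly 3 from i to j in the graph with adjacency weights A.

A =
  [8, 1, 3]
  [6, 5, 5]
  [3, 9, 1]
A^⊗3 =
  [7, 7, 5]
  [9, 9, 7]
  [5, 5, 3]

Each entry (A^⊗3)_ij equals the minimum over all length-3 walks i = v_0 → v_1 → … → v_3 = j of Σ_t A[v_t][v_{t+1}]. For example, for (i, j) = (0, 2) we minimise over 9 possible intermediate vertex sequences; the minimum is 5, attained along the walk 0 → 2 → 2 → 2.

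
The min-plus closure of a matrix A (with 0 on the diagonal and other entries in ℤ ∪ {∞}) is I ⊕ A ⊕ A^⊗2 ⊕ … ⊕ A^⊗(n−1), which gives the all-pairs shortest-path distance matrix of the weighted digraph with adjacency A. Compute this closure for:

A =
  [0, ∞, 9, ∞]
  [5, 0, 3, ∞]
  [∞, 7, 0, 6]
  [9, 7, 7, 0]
Closure =
  [0, 16, 9, 15]
  [5, 0, 3, 9]
  [12, 7, 0, 6]
  [9, 7, 7, 0]

This is the Floyd-Warshall all-pairs shortest-path computation. For each intermediate vertex k = 0, 1, …, 3, update dist[i][j] ← min(dist[i][j], dist[i][k] + dist[k][j]). The final matrix gives, for each (i, j), the minimum total weight of any directed path from i to j (possibly empty when i = j).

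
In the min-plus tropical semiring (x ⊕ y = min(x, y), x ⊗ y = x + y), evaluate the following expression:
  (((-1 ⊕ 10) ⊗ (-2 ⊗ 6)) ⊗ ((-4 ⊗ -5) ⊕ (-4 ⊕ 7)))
(((-1 ⊕ 10) ⊗ (-2 ⊗ 6)) ⊗ ((-4 ⊗ -5) ⊕ (-4 ⊕ 7))) = -6

Expand innermost to outermost. Recall ⊕ takes the minimum of its arguments and ⊗ takes their sum. Working out the expression (((-1 ⊕ 10) ⊗ (-2 ⊗ 6)) ⊗ ((-4 ⊗ -5) ⊕ (-4 ⊕ 7))) gives -6.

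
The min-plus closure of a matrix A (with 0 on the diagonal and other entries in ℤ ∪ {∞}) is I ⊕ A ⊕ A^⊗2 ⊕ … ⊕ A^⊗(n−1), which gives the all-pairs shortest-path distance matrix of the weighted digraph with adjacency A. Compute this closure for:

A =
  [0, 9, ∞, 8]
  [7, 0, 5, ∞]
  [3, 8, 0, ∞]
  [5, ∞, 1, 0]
Closure =
  [0, 9, 9, 8]
  [7, 0, 5, 15]
  [3, 8, 0, 11]
  [4, 9, 1, 0]

This is the Floyd-Warshall all-pairs shortest-path computation. For each intermediate vertex k = 0, 1, …, 3, update dist[i][j] ← min(dist[i][j], dist[i][k] + dist[k][j]). The final matrix gives, for each (i, j), the minimum total weight of any directed path from i to j (possibly empty when i = j).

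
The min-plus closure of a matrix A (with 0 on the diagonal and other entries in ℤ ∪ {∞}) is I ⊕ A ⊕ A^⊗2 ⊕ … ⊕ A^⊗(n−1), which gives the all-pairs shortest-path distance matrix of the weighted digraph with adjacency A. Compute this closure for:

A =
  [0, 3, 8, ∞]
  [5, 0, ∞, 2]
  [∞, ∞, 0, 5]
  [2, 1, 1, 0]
Closure =
  [0, 3, 6, 5]
  [4, 0, 3, 2]
  [7, 6, 0, 5]
  [2, 1, 1, 0]

This is the Floyd-Warshall all-pairs shortest-path computation. For each intermediate vertex k = 0, 1, …, 3, update dist[i][j] ← min(dist[i][j], dist[i][k] + dist[k][j]). The final matrix gives, for each (i, j), the minimum total weight of any directed path from i to j (possibly empty when i = j).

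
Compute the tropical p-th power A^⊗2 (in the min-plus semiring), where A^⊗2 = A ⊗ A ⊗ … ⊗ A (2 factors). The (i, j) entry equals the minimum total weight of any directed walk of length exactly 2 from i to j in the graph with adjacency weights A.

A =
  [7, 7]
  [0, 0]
A^⊗2 =
  [7, 7]
  [0, 0]

Each entry (A^⊗2)_ij equals the minimum over all length-2 walks i = v_0 → v_1 → … → v_2 = j of Σ_t A[v_t][v_{t+1}]. For example, for (i, j) = (0, 1) we minimise over 2 possible intermediate vertex sequences; the minimum is 7, attained along the walk 0 → 1 → 1.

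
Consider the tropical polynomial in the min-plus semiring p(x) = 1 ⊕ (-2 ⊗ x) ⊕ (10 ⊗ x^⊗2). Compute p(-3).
p(-3) = -5

A tropical monomial a ⊗ x^⊗i evaluates to a + i · x. Evaluating each term at x = -3:
  Term 0 contributes 1 + 0 · -3 = 1
  Term 1 contributes -2 + 1 · -3 = -5
  Term 2 contributes 10 + 2 · -3 = 4
p(-3) = ⊕ of these = min[1, -5, 4] = -5.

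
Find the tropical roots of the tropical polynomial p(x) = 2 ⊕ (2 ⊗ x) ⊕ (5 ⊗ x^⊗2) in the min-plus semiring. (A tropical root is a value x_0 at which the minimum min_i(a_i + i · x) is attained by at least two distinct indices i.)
Roots: {-3, 0}

Each tropical root is a break point of the lower envelope of the lines y = a_i + i · x (there are 3 lines, with slopes 0, 1, ..., 2). Only the lines that attain the minimum somewhere contribute to roots; other lines are dominated. Here the surviving (envelope) indices are i = 2, i = 1, i = 0.
Intersections between consecutive envelope lines give the roots: for adjacent envelope indices i < j the intersection is x = (a_i − a_j) / (j − i). Reading off the sorted break points: {-3, 0}.
Verification: at each break x_0, at least two indices attain the minimum of min_i(a_i + i · x_0).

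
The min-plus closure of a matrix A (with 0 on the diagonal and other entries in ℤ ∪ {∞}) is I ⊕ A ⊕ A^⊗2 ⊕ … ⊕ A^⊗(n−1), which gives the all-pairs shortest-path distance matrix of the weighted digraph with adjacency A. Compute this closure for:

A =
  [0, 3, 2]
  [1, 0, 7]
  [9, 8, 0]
Closure =
  [0, 3, 2]
  [1, 0, 3]
  [9, 8, 0]

This is the Floyd-Warshall all-pairs shortest-path computation. For each intermediate vertex k = 0, 1, …, 2, update dist[i][j] ← min(dist[i][j], dist[i][k] + dist[k][j]). The final matrix gives, for each (i, j), the minimum total weight of any directed path from i to j (possibly empty when i = j).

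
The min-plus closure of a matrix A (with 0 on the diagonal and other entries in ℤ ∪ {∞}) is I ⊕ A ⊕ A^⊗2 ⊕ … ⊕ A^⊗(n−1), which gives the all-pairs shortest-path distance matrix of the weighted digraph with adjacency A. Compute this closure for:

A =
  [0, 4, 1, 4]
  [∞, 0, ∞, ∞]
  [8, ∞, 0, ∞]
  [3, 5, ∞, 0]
Closure =
  [0, 4, 1, 4]
  [∞, 0, ∞, ∞]
  [8, 12, 0, 12]
  [3, 5, 4, 0]

This is the Floyd-Warshall all-pairs shortest-path computation. For each intermediate vertex k = 0, 1, …, 3, update dist[i][j] ← min(dist[i][j], dist[i][k] + dist[k][j]). The final matrix gives, for each (i, j), the minimum total weight of any directed path from i to j (possibly empty when i = j).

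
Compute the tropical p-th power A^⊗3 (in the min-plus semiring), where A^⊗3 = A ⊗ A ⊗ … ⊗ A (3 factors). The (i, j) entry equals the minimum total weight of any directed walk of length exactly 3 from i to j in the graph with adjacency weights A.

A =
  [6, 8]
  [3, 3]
A^⊗3 =
  [14, 14]
  [9, 9]

Each entry (A^⊗3)_ij equals the minimum over all length-3 walks i = v_0 → v_1 → … → v_3 = j of Σ_t A[v_t][v_{t+1}]. For example, for (i, j) = (0, 1) we minimise over 4 possible intermediate vertex sequences; the minimum is 14, attained along the walk 0 → 1 → 1 → 1.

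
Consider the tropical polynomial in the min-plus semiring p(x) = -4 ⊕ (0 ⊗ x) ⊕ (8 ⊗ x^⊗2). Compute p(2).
p(2) = -4

A tropical monomial a ⊗ x^⊗i evaluates to a + i · x. Evaluating each term at x = 2:
  Term 0 contributes -4 + 0 · 2 = -4
  Term 1 contributes 0 + 1 · 2 = 2
  Term 2 contributes 8 + 2 · 2 = 12
p(2) = ⊕ of these = min[-4, 2, 12] = -4.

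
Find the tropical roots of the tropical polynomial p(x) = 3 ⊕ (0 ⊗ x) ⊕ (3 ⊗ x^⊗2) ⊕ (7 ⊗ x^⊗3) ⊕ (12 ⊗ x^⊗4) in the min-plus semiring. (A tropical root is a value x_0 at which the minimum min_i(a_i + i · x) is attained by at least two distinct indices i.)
Roots: {-5, -4, -3, 3}

Each tropical root is a break point of the lower envelope of the lines y = a_i + i · x (there are 5 lines, with slopes 0, 1, ..., 4). Only the lines that attain the minimum somewhere contribute to roots; other lines are dominated. Here the surviving (envelope) indices are i = 4, i = 3, i = 2, i = 1, i = 0.
Intersections between consecutive envelope lines give the roots: for adjacent envelope indices i < j the intersection is x = (a_i − a_j) / (j − i). Reading off the sorted break points: {-5, -4, -3, 3}.
Verification: at each break x_0, at least two indices attain the minimum of min_i(a_i + i · x_0).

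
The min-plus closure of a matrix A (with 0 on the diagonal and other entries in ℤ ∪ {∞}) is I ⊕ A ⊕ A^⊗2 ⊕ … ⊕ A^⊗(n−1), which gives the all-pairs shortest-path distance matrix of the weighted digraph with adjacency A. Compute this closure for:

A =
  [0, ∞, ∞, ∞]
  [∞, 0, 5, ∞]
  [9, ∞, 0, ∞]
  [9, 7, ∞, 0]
Closure =
  [0, ∞, ∞, ∞]
  [14, 0, 5, ∞]
  [9, ∞, 0, ∞]
  [9, 7, 12, 0]

This is the Floyd-Warshall all-pairs shortest-path computation. For each intermediate vertex k = 0, 1, …, 3, update dist[i][j] ← min(dist[i][j], dist[i][k] + dist[k][j]). The final matrix gives, for each (i, j), the minimum total weight of any directed path from i to j (possibly empty when i = j).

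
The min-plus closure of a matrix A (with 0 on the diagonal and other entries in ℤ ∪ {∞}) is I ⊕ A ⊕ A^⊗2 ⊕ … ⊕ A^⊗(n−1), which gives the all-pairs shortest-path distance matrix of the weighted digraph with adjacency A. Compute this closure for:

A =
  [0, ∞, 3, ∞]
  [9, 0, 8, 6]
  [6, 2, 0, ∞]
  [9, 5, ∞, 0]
Closure =
  [0, 5, 3, 11]
  [9, 0, 8, 6]
  [6, 2, 0, 8]
  [9, 5, 12, 0]

This is the Floyd-Warshall all-pairs shortest-path computation. For each intermediate vertex k = 0, 1, …, 3, update dist[i][j] ← min(dist[i][j], dist[i][k] + dist[k][j]). The final matrix gives, for each (i, j), the minimum total weight of any directed path from i to j (possibly empty when i = j).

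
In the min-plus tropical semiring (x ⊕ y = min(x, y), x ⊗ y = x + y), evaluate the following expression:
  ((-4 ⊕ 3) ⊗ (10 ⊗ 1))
((-4 ⊕ 3) ⊗ (10 ⊗ 1)) = 7

Expand innermost to outermost. Recall ⊕ takes the minimum of its arguments and ⊗ takes their sum. Working out the expression ((-4 ⊕ 3) ⊗ (10 ⊗ 1)) gives 7.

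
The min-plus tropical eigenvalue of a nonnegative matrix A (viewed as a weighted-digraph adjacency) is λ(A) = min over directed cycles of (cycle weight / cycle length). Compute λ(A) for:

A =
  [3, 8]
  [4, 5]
λ(A) = 3

Enumerate directed cycles and compute their means (weight / length). Sample:
  cycle 0 → 0: weight = 3, length = 1, mean = 3/1 ≈ 3.000
  cycle 1 → 1: weight = 5, length = 1, mean = 5/1 ≈ 5.000
  cycle 0 → 1 → 0: weight = 12, length = 2, mean = 12/2 ≈ 6.000
  cycle 1 → 0 → 1: weight = 12, length = 2, mean = 12/2 ≈ 6.000
Minimum mean = 3.000, attained e.g. along the cycle 0 → 0 with weight 3 and length 1. So λ(A) = 3/1 = 3.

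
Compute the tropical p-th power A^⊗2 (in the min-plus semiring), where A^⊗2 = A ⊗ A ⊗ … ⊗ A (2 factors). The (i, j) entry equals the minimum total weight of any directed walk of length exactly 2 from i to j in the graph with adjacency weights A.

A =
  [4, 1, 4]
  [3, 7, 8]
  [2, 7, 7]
A^⊗2 =
  [4, 5, 8]
  [7, 4, 7]
  [6, 3, 6]

Each entry (A^⊗2)_ij equals the minimum over all length-2 walks i = v_0 → v_1 → … → v_2 = j of Σ_t A[v_t][v_{t+1}]. For example, for (i, j) = (0, 2) we minimise over 3 possible intermediate vertex sequences; the minimum is 8, attained along the walk 0 → 0 → 2.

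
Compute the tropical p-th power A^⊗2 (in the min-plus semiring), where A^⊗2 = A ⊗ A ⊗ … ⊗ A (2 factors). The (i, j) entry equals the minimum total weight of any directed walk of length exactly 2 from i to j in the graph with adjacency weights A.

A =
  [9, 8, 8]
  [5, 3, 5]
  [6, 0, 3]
A^⊗2 =
  [13, 8, 11]
  [8, 5, 8]
  [5, 3, 5]

Each entry (A^⊗2)_ij equals the minimum over all length-2 walks i = v_0 → v_1 → … → v_2 = j of Σ_t A[v_t][v_{t+1}]. For example, for (i, j) = (0, 2) we minimise over 3 possible intermediate vertex sequences; the minimum is 11, attained along the walk 0 → 2 → 2.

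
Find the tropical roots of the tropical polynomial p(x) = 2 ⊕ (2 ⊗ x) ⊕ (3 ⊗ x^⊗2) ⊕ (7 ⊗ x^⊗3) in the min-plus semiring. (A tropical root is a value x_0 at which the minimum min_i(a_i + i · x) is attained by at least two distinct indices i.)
Roots: {-4, -1, 0}

Each tropical root is a break point of the lower envelope of the lines y = a_i + i · x (there are 4 lines, with slopes 0, 1, ..., 3). Only the lines that attain the minimum somewhere contribute to roots; other lines are dominated. Here the surviving (envelope) indices are i = 3, i = 2, i = 1, i = 0.
Intersections between consecutive envelope lines give the roots: for adjacent envelope indices i < j the intersection is x = (a_i − a_j) / (j − i). Reading off the sorted break points: {-4, -1, 0}.
Verification: at each break x_0, at least two indices attain the minimum of min_i(a_i + i · x_0).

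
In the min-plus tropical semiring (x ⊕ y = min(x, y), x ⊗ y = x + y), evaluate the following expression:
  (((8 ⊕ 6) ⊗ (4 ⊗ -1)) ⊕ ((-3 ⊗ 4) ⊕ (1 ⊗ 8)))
(((8 ⊕ 6) ⊗ (4 ⊗ -1)) ⊕ ((-3 ⊗ 4) ⊕ (1 ⊗ 8))) = 1

Expand innermost to outermost. Recall ⊕ takes the minimum of its arguments and ⊗ takes their sum. Working out the expression (((8 ⊕ 6) ⊗ (4 ⊗ -1)) ⊕ ((-3 ⊗ 4) ⊕ (1 ⊗ 8))) gives 1.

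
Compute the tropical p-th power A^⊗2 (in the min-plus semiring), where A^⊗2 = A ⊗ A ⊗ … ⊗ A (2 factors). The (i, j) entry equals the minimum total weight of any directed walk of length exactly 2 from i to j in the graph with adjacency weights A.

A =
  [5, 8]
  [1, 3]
A^⊗2 =
  [9, 11]
  [4, 6]

Each entry (A^⊗2)_ij equals the minimum over all length-2 walks i = v_0 → v_1 → … → v_2 = j of Σ_t A[v_t][v_{t+1}]. For example, for (i, j) = (0, 1) we minimise over 2 possible intermediate vertex sequences; the minimum is 11, attained along the walk 0 → 1 → 1.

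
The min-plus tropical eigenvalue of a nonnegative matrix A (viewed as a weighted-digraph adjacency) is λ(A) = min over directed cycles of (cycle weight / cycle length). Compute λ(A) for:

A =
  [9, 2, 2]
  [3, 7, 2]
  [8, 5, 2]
λ(A) = 2

Enumerate directed cycles and compute their means (weight / length). Sample:
  cycle 0 → 0: weight = 9, length = 1, mean = 9/1 ≈ 9.000
  cycle 1 → 1: weight = 7, length = 1, mean = 7/1 ≈ 7.000
  cycle 2 → 2: weight = 2, length = 1, mean = 2/1 ≈ 2.000
  cycle 0 → 1 → 0: weight = 5, length = 2, mean = 5/2 ≈ 2.500
  cycle 0 → 2 → 0: weight = 10, length = 2, mean = 10/2 ≈ 5.000
  cycle 1 → 0 → 1: weight = 5, length = 2, mean = 5/2 ≈ 2.500
Minimum mean = 2.000, attained e.g. along the cycle 2 → 2 with weight 2 and length 1. So λ(A) = 2/1 = 2.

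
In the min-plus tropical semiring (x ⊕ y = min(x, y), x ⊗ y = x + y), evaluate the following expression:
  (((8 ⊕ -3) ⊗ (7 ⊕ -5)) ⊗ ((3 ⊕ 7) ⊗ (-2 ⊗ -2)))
(((8 ⊕ -3) ⊗ (7 ⊕ -5)) ⊗ ((3 ⊕ 7) ⊗ (-2 ⊗ -2))) = -9

Expand innermost to outermost. Recall ⊕ takes the minimum of its arguments and ⊗ takes their sum. Working out the expression (((8 ⊕ -3) ⊗ (7 ⊕ -5)) ⊗ ((3 ⊕ 7) ⊗ (-2 ⊗ -2))) gives -9.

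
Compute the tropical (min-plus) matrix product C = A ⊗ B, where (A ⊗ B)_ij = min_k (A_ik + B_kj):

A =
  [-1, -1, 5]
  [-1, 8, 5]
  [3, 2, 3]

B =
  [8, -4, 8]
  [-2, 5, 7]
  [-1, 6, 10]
A ⊗ B =
  [-3, -5, 6]
  [4, -5, 7]
  [0, -1, 9]

Apply the min-plus product entry-by-entry:
  C[0][0] = min over k of (A[0][0] + B[0][0] = -1 + 8 = 7, A[0][1] + B[1][0] = -1 + -2 = -3, A[0][2] + B[2][0] = 5 + -1 = 4) = -3 (attained at k = 1)
  C[0][1] = min over k of (A[0][0] + B[0][1] = -1 + -4 = -5, A[0][1] + B[1][1] = -1 + 5 = 4, A[0][2] + B[2][1] = 5 + 6 = 11) = -5 (attained at k = 0)
  C[0][2] = min over k of (A[0][0] + B[0][2] = -1 + 8 = 7, A[0][1] + B[1][2] = -1 + 7 = 6, A[0][2] + B[2][2] = 5 + 10 = 15) = 6 (attained at k = 1)
  C[1][0] = min over k of (A[1][0] + B[0][0] = -1 + 8 = 7, A[1][1] + B[1][0] = 8 + -2 = 6, A[1][2] + B[2][0] = 5 + -1 = 4) = 4 (attained at k = 2)
  C[1][1] = min over k of (A[1][0] + B[0][1] = -1 + -4 = -5, A[1][1] + B[1][1] = 8 + 5 = 13, A[1][2] + B[2][1] = 5 + 6 = 11) = -5 (attained at k = 0)
  C[1][2] = min over k of (A[1][0] + B[0][2] = -1 + 8 = 7, A[1][1] + B[1][2] = 8 + 7 = 15, A[1][2] + B[2][2] = 5 + 10 = 15) = 7 (attained at k = 0)
  C[2][0] = min over k of (A[2][0] + B[0][0] = 3 + 8 = 11, A[2][1] + B[1][0] = 2 + -2 = 0, A[2][2] + B[2][0] = 3 + -1 = 2) = 0 (attained at k = 1)
  C[2][1] = min over k of (A[2][0] + B[0][1] = 3 + -4 = -1, A[2][1] + B[1][1] = 2 + 5 = 7, A[2][2] + B[2][1] = 3 + 6 = 9) = -1 (attained at k = 0)
  C[2][2] = min over k of (A[2][0] + B[0][2] = 3 + 8 = 11, A[2][1] + B[1][2] = 2 + 7 = 9, A[2][2] + B[2][2] = 3 + 10 = 13) = 9 (attained at k = 1)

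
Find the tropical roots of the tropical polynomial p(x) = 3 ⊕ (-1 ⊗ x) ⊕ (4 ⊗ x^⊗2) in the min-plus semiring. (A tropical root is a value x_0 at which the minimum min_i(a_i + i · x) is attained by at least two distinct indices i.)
Roots: {-5, 4}

Each tropical root is a break point of the lower envelope of the lines y = a_i + i · x (there are 3 lines, with slopes 0, 1, ..., 2). Only the lines that attain the minimum somewhere contribute to roots; other lines are dominated. Here the surviving (envelope) indices are i = 2, i = 1, i = 0.
Intersections between consecutive envelope lines give the roots: for adjacent envelope indices i < j the intersection is x = (a_i − a_j) / (j − i). Reading off the sorted break points: {-5, 4}.
Verification: at each break x_0, at least two indices attain the minimum of min_i(a_i + i · x_0).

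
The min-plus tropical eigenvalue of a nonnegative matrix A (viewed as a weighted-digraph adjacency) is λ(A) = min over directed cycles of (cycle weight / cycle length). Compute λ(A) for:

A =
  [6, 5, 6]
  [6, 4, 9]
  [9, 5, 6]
λ(A) = 4

Enumerate directed cycles and compute their means (weight / length). Sample:
  cycle 0 → 0: weight = 6, length = 1, mean = 6/1 ≈ 6.000
  cycle 1 → 1: weight = 4, length = 1, mean = 4/1 ≈ 4.000
  cycle 2 → 2: weight = 6, length = 1, mean = 6/1 ≈ 6.000
  cycle 0 → 1 → 0: weight = 11, length = 2, mean = 11/2 ≈ 5.500
  cycle 0 → 2 → 0: weight = 15, length = 2, mean = 15/2 ≈ 7.500
  cycle 1 → 0 → 1: weight = 11, length = 2, mean = 11/2 ≈ 5.500
Minimum mean = 4.000, attained e.g. along the cycle 1 → 1 with weight 4 and length 1. So λ(A) = 4/1 = 4.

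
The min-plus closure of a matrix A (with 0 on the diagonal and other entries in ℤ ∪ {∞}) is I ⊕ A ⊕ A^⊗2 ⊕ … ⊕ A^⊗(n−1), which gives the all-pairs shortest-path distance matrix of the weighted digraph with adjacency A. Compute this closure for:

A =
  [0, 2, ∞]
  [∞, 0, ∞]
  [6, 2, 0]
Closure =
  [0, 2, ∞]
  [∞, 0, ∞]
  [6, 2, 0]

This is the Floyd-Warshall all-pairs shortest-path computation. For each intermediate vertex k = 0, 1, …, 2, update dist[i][j] ← min(dist[i][j], dist[i][k] + dist[k][j]). The final matrix gives, for each (i, j), the minimum total weight of any directed path from i to j (possibly empty when i = j).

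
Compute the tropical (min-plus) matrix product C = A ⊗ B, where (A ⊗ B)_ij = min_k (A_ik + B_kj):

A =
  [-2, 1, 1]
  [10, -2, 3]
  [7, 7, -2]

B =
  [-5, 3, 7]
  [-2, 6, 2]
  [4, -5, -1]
A ⊗ B =
  [-7, -4, 0]
  [-4, -2, 0]
  [2, -7, -3]

Apply the min-plus product entry-by-entry:
  C[0][0] = min over k of (A[0][0] + B[0][0] = -2 + -5 = -7, A[0][1] + B[1][0] = 1 + -2 = -1, A[0][2] + B[2][0] = 1 + 4 = 5) = -7 (attained at k = 0)
  C[0][1] = min over k of (A[0][0] + B[0][1] = -2 + 3 = 1, A[0][1] + B[1][1] = 1 + 6 = 7, A[0][2] + B[2][1] = 1 + -5 = -4) = -4 (attained at k = 2)
  C[0][2] = min over k of (A[0][0] + B[0][2] = -2 + 7 = 5, A[0][1] + B[1][2] = 1 + 2 = 3, A[0][2] + B[2][2] = 1 + -1 = 0) = 0 (attained at k = 2)
  C[1][0] = min over k of (A[1][0] + B[0][0] = 10 + -5 = 5, A[1][1] + B[1][0] = -2 + -2 = -4, A[1][2] + B[2][0] = 3 + 4 = 7) = -4 (attained at k = 1)
  C[1][1] = min over k of (A[1][0] + B[0][1] = 10 + 3 = 13, A[1][1] + B[1][1] = -2 + 6 = 4, A[1][2] + B[2][1] = 3 + -5 = -2) = -2 (attained at k = 2)
  C[1][2] = min over k of (A[1][0] + B[0][2] = 10 + 7 = 17, A[1][1] + B[1][2] = -2 + 2 = 0, A[1][2] + B[2][2] = 3 + -1 = 2) = 0 (attained at k = 1)
  C[2][0] = min over k of (A[2][0] + B[0][0] = 7 + -5 = 2, A[2][1] + B[1][0] = 7 + -2 = 5, A[2][2] + B[2][0] = -2 + 4 = 2) = 2 (attained at k = 0)
  C[2][1] = min over k of (A[2][0] + B[0][1] = 7 + 3 = 10, A[2][1] + B[1][1] = 7 + 6 = 13, A[2][2] + B[2][1] = -2 + -5 = -7) = -7 (attained at k = 2)
  C[2][2] = min over k of (A[2][0] + B[0][2] = 7 + 7 = 14, A[2][1] + B[1][2] = 7 + 2 = 9, A[2][2] + B[2][2] = -2 + -1 = -3) = -3 (attained at k = 2)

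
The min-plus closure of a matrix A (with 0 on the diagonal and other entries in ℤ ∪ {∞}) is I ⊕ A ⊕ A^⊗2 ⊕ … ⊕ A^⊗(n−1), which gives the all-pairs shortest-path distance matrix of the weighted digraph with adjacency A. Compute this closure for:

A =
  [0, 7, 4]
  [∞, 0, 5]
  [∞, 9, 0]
Closure =
  [0, 7, 4]
  [∞, 0, 5]
  [∞, 9, 0]

This is the Floyd-Warshall all-pairs shortest-path computation. For each intermediate vertex k = 0, 1, …, 2, update dist[i][j] ← min(dist[i][j], dist[i][k] + dist[k][j]). The final matrix gives, for each (i, j), the minimum total weight of any directed path from i to j (possibly empty when i = j).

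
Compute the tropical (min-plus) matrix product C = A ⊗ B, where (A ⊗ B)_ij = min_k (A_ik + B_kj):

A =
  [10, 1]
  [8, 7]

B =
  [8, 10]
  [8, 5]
A ⊗ B =
  [9, 6]
  [15, 12]

Apply the min-plus product entry-by-entry:
  C[0][0] = min over k of (A[0][0] + B[0][0] = 10 + 8 = 18, A[0][1] + B[1][0] = 1 + 8 = 9) = 9 (attained at k = 1)
  C[0][1] = min over k of (A[0][0] + B[0][1] = 10 + 10 = 20, A[0][1] + B[1][1] = 1 + 5 = 6) = 6 (attained at k = 1)
  C[1][0] = min over k of (A[1][0] + B[0][0] = 8 + 8 = 16, A[1][1] + B[1][0] = 7 + 8 = 15) = 15 (attained at k = 1)
  C[1][1] = min over k of (A[1][0] + B[0][1] = 8 + 10 = 18, A[1][1] + B[1][1] = 7 + 5 = 12) = 12 (attained at k = 1)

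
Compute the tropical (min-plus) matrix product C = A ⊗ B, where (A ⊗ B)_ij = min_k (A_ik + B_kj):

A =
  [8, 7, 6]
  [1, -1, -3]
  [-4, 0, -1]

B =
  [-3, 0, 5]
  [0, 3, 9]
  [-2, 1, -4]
A ⊗ B =
  [4, 7, 2]
  [-5, -2, -7]
  [-7, -4, -5]

Apply the min-plus product entry-by-entry:
  C[0][0] = min over k of (A[0][0] + B[0][0] = 8 + -3 = 5, A[0][1] + B[1][0] = 7 + 0 = 7, A[0][2] + B[2][0] = 6 + -2 = 4) = 4 (attained at k = 2)
  C[0][1] = min over k of (A[0][0] + B[0][1] = 8 + 0 = 8, A[0][1] + B[1][1] = 7 + 3 = 10, A[0][2] + B[2][1] = 6 + 1 = 7) = 7 (attained at k = 2)
  C[0][2] = min over k of (A[0][0] + B[0][2] = 8 + 5 = 13, A[0][1] + B[1][2] = 7 + 9 = 16, A[0][2] + B[2][2] = 6 + -4 = 2) = 2 (attained at k = 2)
  C[1][0] = min over k of (A[1][0] + B[0][0] = 1 + -3 = -2, A[1][1] + B[1][0] = -1 + 0 = -1, A[1][2] + B[2][0] = -3 + -2 = -5) = -5 (attained at k = 2)
  C[1][1] = min over k of (A[1][0] + B[0][1] = 1 + 0 = 1, A[1][1] + B[1][1] = -1 + 3 = 2, A[1][2] + B[2][1] = -3 + 1 = -2) = -2 (attained at k = 2)
  C[1][2] = min over k of (A[1][0] + B[0][2] = 1 + 5 = 6, A[1][1] + B[1][2] = -1 + 9 = 8, A[1][2] + B[2][2] = -3 + -4 = -7) = -7 (attained at k = 2)
  C[2][0] = min over k of (A[2][0] + B[0][0] = -4 + -3 = -7, A[2][1] + B[1][0] = 0 + 0 = 0, A[2][2] + B[2][0] = -1 + -2 = -3) = -7 (attained at k = 0)
  C[2][1] = min over k of (A[2][0] + B[0][1] = -4 + 0 = -4, A[2][1] + B[1][1] = 0 + 3 = 3, A[2][2] + B[2][1] = -1 + 1 = 0) = -4 (attained at k = 0)
  C[2][2] = min over k of (A[2][0] + B[0][2] = -4 + 5 = 1, A[2][1] + B[1][2] = 0 + 9 = 9, A[2][2] + B[2][2] = -1 + -4 = -5) = -5 (attained at k = 2)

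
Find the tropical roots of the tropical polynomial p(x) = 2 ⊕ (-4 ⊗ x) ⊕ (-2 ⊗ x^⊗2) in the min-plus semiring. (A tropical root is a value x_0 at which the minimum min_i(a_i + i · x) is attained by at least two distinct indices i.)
Roots: {-2, 6}

Each tropical root is a break point of the lower envelope of the lines y = a_i + i · x (there are 3 lines, with slopes 0, 1, ..., 2). Only the lines that attain the minimum somewhere contribute to roots; other lines are dominated. Here the surviving (envelope) indices are i = 2, i = 1, i = 0.
Intersections between consecutive envelope lines give the roots: for adjacent envelope indices i < j the intersection is x = (a_i − a_j) / (j − i). Reading off the sorted break points: {-2, 6}.
Verification: at each break x_0, at least two indices attain the minimum of min_i(a_i + i · x_0).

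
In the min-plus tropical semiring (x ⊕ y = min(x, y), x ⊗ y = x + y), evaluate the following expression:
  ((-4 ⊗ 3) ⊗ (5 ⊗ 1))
((-4 ⊗ 3) ⊗ (5 ⊗ 1)) = 5

Expand innermost to outermost. Recall ⊕ takes the minimum of its arguments and ⊗ takes their sum. Working out the expression ((-4 ⊗ 3) ⊗ (5 ⊗ 1)) gives 5.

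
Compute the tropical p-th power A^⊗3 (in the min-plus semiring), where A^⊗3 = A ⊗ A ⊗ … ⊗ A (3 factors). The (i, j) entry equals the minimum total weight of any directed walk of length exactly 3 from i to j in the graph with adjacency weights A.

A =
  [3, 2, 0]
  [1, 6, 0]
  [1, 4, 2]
A^⊗3 =
  [3, 3, 1]
  [2, 3, 1]
  [2, 5, 3]

Each entry (A^⊗3)_ij equals the minimum over all length-3 walks i = v_0 → v_1 → … → v_3 = j of Σ_t A[v_t][v_{t+1}]. For example, for (i, j) = (0, 2) we minimise over 9 possible intermediate vertex sequences; the minimum is 1, attained along the walk 0 → 2 → 0 → 2.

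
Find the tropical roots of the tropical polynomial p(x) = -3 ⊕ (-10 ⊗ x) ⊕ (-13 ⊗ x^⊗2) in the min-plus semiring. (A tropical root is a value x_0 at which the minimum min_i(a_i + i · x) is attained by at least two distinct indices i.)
Roots: {3, 7}

Each tropical root is a break point of the lower envelope of the lines y = a_i + i · x (there are 3 lines, with slopes 0, 1, ..., 2). Only the lines that attain the minimum somewhere contribute to roots; other lines are dominated. Here the surviving (envelope) indices are i = 2, i = 1, i = 0.
Intersections between consecutive envelope lines give the roots: for adjacent envelope indices i < j the intersection is x = (a_i − a_j) / (j − i). Reading off the sorted break points: {3, 7}.
Verification: at each break x_0, at least two indices attain the minimum of min_i(a_i + i · x_0).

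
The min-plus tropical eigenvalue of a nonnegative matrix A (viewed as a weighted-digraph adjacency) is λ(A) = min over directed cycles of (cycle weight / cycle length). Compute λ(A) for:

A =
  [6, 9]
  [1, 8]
λ(A) = 5

Enumerate directed cycles and compute their means (weight / length). Sample:
  cycle 0 → 0: weight = 6, length = 1, mean = 6/1 ≈ 6.000
  cycle 1 → 1: weight = 8, length = 1, mean = 8/1 ≈ 8.000
  cycle 0 → 1 → 0: weight = 10, length = 2, mean = 10/2 ≈ 5.000
  cycle 1 → 0 → 1: weight = 10, length = 2, mean = 10/2 ≈ 5.000
Minimum mean = 5.000, attained e.g. along the cycle 0 → 1 → 0 with weight 10 and length 2. So λ(A) = 10/2 = 5.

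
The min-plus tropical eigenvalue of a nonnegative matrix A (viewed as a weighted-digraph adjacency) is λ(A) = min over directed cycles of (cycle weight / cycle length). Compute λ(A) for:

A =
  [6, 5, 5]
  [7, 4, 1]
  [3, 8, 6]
λ(A) = 3

Enumerate directed cycles and compute their means (weight / length). Sample:
  cycle 0 → 0: weight = 6, length = 1, mean = 6/1 ≈ 6.000
  cycle 1 → 1: weight = 4, length = 1, mean = 4/1 ≈ 4.000
  cycle 2 → 2: weight = 6, length = 1, mean = 6/1 ≈ 6.000
  cycle 0 → 1 → 0: weight = 12, length = 2, mean = 12/2 ≈ 6.000
  cycle 0 → 2 → 0: weight = 8, length = 2, mean = 8/2 ≈ 4.000
  cycle 1 → 0 → 1: weight = 12, length = 2, mean = 12/2 ≈ 6.000
Minimum mean = 3.000, attained e.g. along the cycle 0 → 1 → 2 → 0 with weight 9 and length 3. So λ(A) = 9/3 = 3.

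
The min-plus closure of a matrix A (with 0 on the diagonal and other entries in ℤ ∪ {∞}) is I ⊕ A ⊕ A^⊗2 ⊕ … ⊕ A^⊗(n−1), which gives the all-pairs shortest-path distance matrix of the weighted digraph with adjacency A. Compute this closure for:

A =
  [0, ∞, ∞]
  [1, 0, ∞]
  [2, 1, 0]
Closure =
  [0, ∞, ∞]
  [1, 0, ∞]
  [2, 1, 0]

This is the Floyd-Warshall all-pairs shortest-path computation. For each intermediate vertex k = 0, 1, …, 2, update dist[i][j] ← min(dist[i][j], dist[i][k] + dist[k][j]). The final matrix gives, for each (i, j), the minimum total weight of any directed path from i to j (possibly empty when i = j).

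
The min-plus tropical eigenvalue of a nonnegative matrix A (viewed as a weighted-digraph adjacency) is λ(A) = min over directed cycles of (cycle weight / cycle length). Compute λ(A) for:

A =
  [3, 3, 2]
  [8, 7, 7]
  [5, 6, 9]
λ(A) = 3

Enumerate directed cycles and compute their means (weight / length). Sample:
  cycle 0 → 0: weight = 3, length = 1, mean = 3/1 ≈ 3.000
  cycle 1 → 1: weight = 7, length = 1, mean = 7/1 ≈ 7.000
  cycle 2 → 2: weight = 9, length = 1, mean = 9/1 ≈ 9.000
  cycle 0 → 1 → 0: weight = 11, length = 2, mean = 11/2 ≈ 5.500
  cycle 0 → 2 → 0: weight = 7, length = 2, mean = 7/2 ≈ 3.500
  cycle 1 → 0 → 1: weight = 11, length = 2, mean = 11/2 ≈ 5.500
Minimum mean = 3.000, attained e.g. along the cycle 0 → 0 with weight 3 and length 1. So λ(A) = 3/1 = 3.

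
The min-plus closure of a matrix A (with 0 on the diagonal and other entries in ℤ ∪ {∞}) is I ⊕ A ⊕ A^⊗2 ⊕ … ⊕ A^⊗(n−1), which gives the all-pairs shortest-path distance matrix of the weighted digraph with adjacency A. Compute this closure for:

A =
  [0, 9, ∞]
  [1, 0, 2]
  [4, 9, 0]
Closure =
  [0, 9, 11]
  [1, 0, 2]
  [4, 9, 0]

This is the Floyd-Warshall all-pairs shortest-path computation. For each intermediate vertex k = 0, 1, …, 2, update dist[i][j] ← min(dist[i][j], dist[i][k] + dist[k][j]). The final matrix gives, for each (i, j), the minimum total weight of any directed path from i to j (possibly empty when i = j).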